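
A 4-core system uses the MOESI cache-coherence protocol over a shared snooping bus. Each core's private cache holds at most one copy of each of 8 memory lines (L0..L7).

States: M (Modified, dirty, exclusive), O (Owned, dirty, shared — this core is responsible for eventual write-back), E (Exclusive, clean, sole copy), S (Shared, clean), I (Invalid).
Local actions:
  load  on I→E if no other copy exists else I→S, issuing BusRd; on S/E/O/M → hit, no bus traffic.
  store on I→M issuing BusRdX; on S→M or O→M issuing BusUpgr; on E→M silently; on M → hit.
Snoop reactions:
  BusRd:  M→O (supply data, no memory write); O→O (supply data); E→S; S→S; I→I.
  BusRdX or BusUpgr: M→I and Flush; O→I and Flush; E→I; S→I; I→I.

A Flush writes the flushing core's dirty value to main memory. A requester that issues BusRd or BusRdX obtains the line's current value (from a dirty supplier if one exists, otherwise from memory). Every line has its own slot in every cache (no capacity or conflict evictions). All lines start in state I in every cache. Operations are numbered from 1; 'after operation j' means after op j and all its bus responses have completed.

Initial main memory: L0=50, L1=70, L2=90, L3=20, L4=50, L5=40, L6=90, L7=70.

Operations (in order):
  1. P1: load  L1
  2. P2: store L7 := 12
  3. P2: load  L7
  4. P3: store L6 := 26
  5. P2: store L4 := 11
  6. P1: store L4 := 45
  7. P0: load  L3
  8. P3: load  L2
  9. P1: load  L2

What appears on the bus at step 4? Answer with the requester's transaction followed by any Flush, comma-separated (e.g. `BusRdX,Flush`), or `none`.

bus = BusRdX

[1] P1: load  L1 | P0:I, P1:E(70), P2:I, P3:I | bus: BusRd
[2] P2: store L7 := 12 | P0:I, P1:I, P2:M(12), P3:I | bus: BusRdX
[3] P2: load  L7 | P0:I, P1:I, P2:M(12), P3:I | bus: none
[4] P3: store L6 := 26 | P0:I, P1:I, P2:I, P3:M(26) | bus: BusRdX
[5] P2: store L4 := 11 | P0:I, P1:I, P2:M(11), P3:I | bus: BusRdX
[6] P1: store L4 := 45 | P0:I, P1:M(45), P2:I, P3:I | bus: BusRdX,Flush
[7] P0: load  L3 | P0:E(20), P1:I, P2:I, P3:I | bus: BusRd
[8] P3: load  L2 | P0:I, P1:I, P2:I, P3:E(90) | bus: BusRd
[9] P1: load  L2 | P0:I, P1:S(90), P2:I, P3:S(90) | bus: BusRd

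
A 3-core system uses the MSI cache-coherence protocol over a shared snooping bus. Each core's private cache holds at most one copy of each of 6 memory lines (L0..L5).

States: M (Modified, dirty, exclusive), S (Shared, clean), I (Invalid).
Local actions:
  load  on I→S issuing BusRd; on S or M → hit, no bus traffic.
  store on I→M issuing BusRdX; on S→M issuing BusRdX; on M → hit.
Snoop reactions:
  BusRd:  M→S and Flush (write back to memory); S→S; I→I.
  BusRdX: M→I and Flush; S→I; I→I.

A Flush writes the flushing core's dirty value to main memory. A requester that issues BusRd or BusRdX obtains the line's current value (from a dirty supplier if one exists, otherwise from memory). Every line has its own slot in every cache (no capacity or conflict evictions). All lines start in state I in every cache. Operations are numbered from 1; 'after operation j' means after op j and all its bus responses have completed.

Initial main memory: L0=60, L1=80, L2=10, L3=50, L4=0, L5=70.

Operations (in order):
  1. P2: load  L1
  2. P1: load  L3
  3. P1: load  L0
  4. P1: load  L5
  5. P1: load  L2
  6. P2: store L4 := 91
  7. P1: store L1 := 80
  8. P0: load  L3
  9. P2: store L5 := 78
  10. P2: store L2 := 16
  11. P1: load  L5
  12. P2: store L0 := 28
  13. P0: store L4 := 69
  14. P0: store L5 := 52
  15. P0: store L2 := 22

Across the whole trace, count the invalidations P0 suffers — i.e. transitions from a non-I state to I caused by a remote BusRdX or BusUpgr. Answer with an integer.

1. P2: load  L1  bus=[BusRd]  L1: P0=I P1=I P2=S  mem[L1]=80
2. P1: load  L3  bus=[BusRd]  L3: P0=I P1=S P2=I  mem[L3]=50
3. P1: load  L0  bus=[BusRd]  L0: P0=I P1=S P2=I  mem[L0]=60
4. P1: load  L5  bus=[BusRd]  L5: P0=I P1=S P2=I  mem[L5]=70
5. P1: load  L2  bus=[BusRd]  L2: P0=I P1=S P2=I  mem[L2]=10
6. P2: store L4 := 91  bus=[BusRdX]  L4: P0=I P1=I P2=M  mem[L4]=0
7. P1: store L1 := 80  bus=[BusRdX]  L1: P0=I P1=M P2=I  mem[L1]=80
8. P0: load  L3  bus=[BusRd]  L3: P0=S P1=S P2=I  mem[L3]=50
9. P2: store L5 := 78  bus=[BusRdX]  L5: P0=I P1=I P2=M  mem[L5]=70
10. P2: store L2 := 16  bus=[BusRdX]  L2: P0=I P1=I P2=M  mem[L2]=10
11. P1: load  L5  bus=[BusRd,Flush]  L5: P0=I P1=S P2=S  mem[L5]=78
12. P2: store L0 := 28  bus=[BusRdX]  L0: P0=I P1=I P2=M  mem[L0]=60
13. P0: store L4 := 69  bus=[BusRdX,Flush]  L4: P0=M P1=I P2=I  mem[L4]=91
14. P0: store L5 := 52  bus=[BusRdX]  L5: P0=M P1=I P2=I  mem[L5]=78
15. P0: store L2 := 22  bus=[BusRdX,Flush]  L2: P0=M P1=I P2=I  mem[L2]=16

invalidations = 0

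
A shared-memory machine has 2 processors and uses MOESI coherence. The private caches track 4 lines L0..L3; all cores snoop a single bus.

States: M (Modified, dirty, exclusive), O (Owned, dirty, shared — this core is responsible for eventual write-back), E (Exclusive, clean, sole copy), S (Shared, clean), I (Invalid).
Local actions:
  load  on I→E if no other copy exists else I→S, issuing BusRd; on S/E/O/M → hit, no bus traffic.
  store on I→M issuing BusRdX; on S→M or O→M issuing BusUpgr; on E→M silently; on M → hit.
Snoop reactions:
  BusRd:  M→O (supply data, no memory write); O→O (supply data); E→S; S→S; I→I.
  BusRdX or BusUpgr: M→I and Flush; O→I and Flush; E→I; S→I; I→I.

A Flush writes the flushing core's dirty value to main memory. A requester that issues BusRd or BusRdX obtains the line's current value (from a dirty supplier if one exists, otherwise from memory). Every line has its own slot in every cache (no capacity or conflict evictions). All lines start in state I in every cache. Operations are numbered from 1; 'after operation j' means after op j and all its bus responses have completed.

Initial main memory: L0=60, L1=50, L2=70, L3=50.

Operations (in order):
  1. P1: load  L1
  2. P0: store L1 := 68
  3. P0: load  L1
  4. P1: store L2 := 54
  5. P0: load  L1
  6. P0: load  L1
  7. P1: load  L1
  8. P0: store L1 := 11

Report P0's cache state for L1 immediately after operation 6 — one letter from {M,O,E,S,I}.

state = M

  op1 P1: load  L1 → I/E on L1; bus BusRd; mem=50
  op2 P0: store L1 := 68 → M/I on L1; bus BusRdX; mem=50
  op3 P0: load  L1 → M/I on L1; bus (none); mem=50
  op4 P1: store L2 := 54 → I/M on L2; bus BusRdX; mem=70
  op5 P0: load  L1 → M/I on L1; bus (none); mem=50
  op6 P0: load  L1 → M/I on L1; bus (none); mem=50
  op7 P1: load  L1 → O/S on L1; bus BusRd; mem=50
  op8 P0: store L1 := 11 → M/I on L1; bus BusUpgr; mem=50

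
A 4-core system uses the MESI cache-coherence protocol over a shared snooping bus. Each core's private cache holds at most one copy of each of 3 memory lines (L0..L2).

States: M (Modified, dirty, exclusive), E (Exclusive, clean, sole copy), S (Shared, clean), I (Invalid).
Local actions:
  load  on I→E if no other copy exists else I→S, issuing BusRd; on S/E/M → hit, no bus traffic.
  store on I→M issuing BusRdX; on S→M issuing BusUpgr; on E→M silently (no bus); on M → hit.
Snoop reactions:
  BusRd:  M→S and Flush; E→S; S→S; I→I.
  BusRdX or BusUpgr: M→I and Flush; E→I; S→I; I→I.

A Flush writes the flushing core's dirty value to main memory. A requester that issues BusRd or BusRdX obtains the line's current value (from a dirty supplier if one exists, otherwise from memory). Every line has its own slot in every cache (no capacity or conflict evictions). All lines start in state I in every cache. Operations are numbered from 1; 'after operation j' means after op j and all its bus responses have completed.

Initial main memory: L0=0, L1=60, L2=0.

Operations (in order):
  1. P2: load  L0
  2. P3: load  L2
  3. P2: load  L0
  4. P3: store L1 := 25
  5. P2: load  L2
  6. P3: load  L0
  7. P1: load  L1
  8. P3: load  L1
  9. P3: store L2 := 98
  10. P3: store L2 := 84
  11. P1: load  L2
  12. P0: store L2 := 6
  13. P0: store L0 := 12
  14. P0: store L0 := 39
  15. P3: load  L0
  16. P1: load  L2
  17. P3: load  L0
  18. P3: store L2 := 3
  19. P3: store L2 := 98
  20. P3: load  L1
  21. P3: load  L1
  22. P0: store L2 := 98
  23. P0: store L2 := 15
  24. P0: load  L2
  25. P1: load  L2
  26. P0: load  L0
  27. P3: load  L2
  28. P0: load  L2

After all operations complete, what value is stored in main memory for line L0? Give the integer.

step 1: P2: load  L0  ⟶  IIEI  (L0)  txn=BusRd  M[L0]=0
step 2: P3: load  L2  ⟶  IIIE  (L2)  txn=BusRd  M[L2]=0
step 3: P2: load  L0  ⟶  IIEI  (L0)  txn=∅  M[L0]=0
step 4: P3: store L1 := 25  ⟶  IIIM  (L1)  txn=BusRdX  M[L1]=60
step 5: P2: load  L2  ⟶  IISS  (L2)  txn=BusRd  M[L2]=0
step 6: P3: load  L0  ⟶  IISS  (L0)  txn=BusRd  M[L0]=0
step 7: P1: load  L1  ⟶  ISIS  (L1)  txn=BusRd+Flush  M[L1]=25
step 8: P3: load  L1  ⟶  ISIS  (L1)  txn=∅  M[L1]=25
step 9: P3: store L2 := 98  ⟶  IIIM  (L2)  txn=BusUpgr  M[L2]=0
step 10: P3: store L2 := 84  ⟶  IIIM  (L2)  txn=∅  M[L2]=0
step 11: P1: load  L2  ⟶  ISIS  (L2)  txn=BusRd+Flush  M[L2]=84
step 12: P0: store L2 := 6  ⟶  MIII  (L2)  txn=BusRdX  M[L2]=84
step 13: P0: store L0 := 12  ⟶  MIII  (L0)  txn=BusRdX  M[L0]=0
step 14: P0: store L0 := 39  ⟶  MIII  (L0)  txn=∅  M[L0]=0
step 15: P3: load  L0  ⟶  SIIS  (L0)  txn=BusRd+Flush  M[L0]=39
step 16: P1: load  L2  ⟶  SSII  (L2)  txn=BusRd+Flush  M[L2]=6
step 17: P3: load  L0  ⟶  SIIS  (L0)  txn=∅  M[L0]=39
step 18: P3: store L2 := 3  ⟶  IIIM  (L2)  txn=BusRdX  M[L2]=6
step 19: P3: store L2 := 98  ⟶  IIIM  (L2)  txn=∅  M[L2]=6
step 20: P3: load  L1  ⟶  ISIS  (L1)  txn=∅  M[L1]=25
step 21: P3: load  L1  ⟶  ISIS  (L1)  txn=∅  M[L1]=25
step 22: P0: store L2 := 98  ⟶  MIII  (L2)  txn=BusRdX+Flush  M[L2]=98
step 23: P0: store L2 := 15  ⟶  MIII  (L2)  txn=∅  M[L2]=98
step 24: P0: load  L2  ⟶  MIII  (L2)  txn=∅  M[L2]=98
step 25: P1: load  L2  ⟶  SSII  (L2)  txn=BusRd+Flush  M[L2]=15
step 26: P0: load  L0  ⟶  SIIS  (L0)  txn=∅  M[L0]=39
step 27: P3: load  L2  ⟶  SSIS  (L2)  txn=BusRd  M[L2]=15
step 28: P0: load  L2  ⟶  SSIS  (L2)  txn=∅  M[L2]=15

memory[L0] = 39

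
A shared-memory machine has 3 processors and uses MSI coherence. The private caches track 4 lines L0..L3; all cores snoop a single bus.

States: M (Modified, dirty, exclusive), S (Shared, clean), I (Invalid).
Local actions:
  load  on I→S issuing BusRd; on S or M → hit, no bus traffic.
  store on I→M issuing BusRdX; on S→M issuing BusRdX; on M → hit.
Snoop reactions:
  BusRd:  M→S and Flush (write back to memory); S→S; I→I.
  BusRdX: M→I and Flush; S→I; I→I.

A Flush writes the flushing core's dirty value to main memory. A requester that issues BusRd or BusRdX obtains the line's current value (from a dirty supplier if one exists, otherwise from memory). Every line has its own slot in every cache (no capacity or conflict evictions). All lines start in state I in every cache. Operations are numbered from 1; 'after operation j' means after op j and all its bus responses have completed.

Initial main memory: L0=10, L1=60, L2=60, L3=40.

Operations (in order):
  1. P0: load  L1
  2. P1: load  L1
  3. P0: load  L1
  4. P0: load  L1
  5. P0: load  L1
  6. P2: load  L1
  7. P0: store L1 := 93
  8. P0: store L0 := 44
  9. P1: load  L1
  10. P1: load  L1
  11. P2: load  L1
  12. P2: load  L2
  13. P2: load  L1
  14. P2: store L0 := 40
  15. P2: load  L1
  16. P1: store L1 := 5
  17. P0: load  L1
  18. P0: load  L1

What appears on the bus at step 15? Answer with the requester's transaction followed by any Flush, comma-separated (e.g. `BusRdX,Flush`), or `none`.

[1] P0: load  L1 | P0:S(60), P1:I, P2:I | bus: BusRd
[2] P1: load  L1 | P0:S(60), P1:S(60), P2:I | bus: BusRd
[3] P0: load  L1 | P0:S(60), P1:S(60), P2:I | bus: none
[4] P0: load  L1 | P0:S(60), P1:S(60), P2:I | bus: none
[5] P0: load  L1 | P0:S(60), P1:S(60), P2:I | bus: none
[6] P2: load  L1 | P0:S(60), P1:S(60), P2:S(60) | bus: BusRd
[7] P0: store L1 := 93 | P0:M(93), P1:I, P2:I | bus: BusRdX
[8] P0: store L0 := 44 | P0:M(44), P1:I, P2:I | bus: BusRdX
[9] P1: load  L1 | P0:S(93), P1:S(93), P2:I | bus: BusRd,Flush
[10] P1: load  L1 | P0:S(93), P1:S(93), P2:I | bus: none
[11] P2: load  L1 | P0:S(93), P1:S(93), P2:S(93) | bus: BusRd
[12] P2: load  L2 | P0:I, P1:I, P2:S(60) | bus: BusRd
[13] P2: load  L1 | P0:S(93), P1:S(93), P2:S(93) | bus: none
[14] P2: store L0 := 40 | P0:I, P1:I, P2:M(40) | bus: BusRdX,Flush
[15] P2: load  L1 | P0:S(93), P1:S(93), P2:S(93) | bus: none
[16] P1: store L1 := 5 | P0:I, P1:M(5), P2:I | bus: BusRdX
[17] P0: load  L1 | P0:S(5), P1:S(5), P2:I | bus: BusRd,Flush
[18] P0: load  L1 | P0:S(5), P1:S(5), P2:I | bus: none

bus = none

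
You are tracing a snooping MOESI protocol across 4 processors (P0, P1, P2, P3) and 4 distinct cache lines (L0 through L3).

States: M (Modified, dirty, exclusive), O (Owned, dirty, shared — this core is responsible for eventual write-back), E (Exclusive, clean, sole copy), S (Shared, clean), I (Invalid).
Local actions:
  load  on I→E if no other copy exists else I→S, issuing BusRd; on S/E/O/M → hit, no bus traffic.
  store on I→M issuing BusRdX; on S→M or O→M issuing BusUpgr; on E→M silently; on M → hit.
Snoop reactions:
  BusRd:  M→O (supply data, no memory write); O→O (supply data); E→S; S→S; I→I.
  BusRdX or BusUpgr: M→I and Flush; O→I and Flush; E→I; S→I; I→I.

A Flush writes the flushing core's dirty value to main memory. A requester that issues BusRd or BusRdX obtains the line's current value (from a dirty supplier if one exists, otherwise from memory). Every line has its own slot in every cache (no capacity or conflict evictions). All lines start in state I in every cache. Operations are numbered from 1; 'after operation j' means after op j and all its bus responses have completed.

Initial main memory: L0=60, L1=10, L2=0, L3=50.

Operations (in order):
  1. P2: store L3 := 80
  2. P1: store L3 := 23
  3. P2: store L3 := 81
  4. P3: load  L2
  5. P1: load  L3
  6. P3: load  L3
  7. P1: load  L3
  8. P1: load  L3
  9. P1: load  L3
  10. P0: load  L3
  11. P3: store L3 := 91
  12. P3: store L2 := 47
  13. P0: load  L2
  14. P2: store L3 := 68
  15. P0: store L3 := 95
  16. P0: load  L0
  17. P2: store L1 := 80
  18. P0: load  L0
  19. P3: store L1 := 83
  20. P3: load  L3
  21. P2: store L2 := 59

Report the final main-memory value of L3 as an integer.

memory[L3] = 68

  op1 P2: store L3 := 80 → I/I/M/I on L3; bus BusRdX; mem=50
  op2 P1: store L3 := 23 → I/M/I/I on L3; bus BusRdX Flush; mem=80
  op3 P2: store L3 := 81 → I/I/M/I on L3; bus BusRdX Flush; mem=23
  op4 P3: load  L2 → I/I/I/E on L2; bus BusRd; mem=0
  op5 P1: load  L3 → I/S/O/I on L3; bus BusRd; mem=23
  op6 P3: load  L3 → I/S/O/S on L3; bus BusRd; mem=23
  op7 P1: load  L3 → I/S/O/S on L3; bus (none); mem=23
  op8 P1: load  L3 → I/S/O/S on L3; bus (none); mem=23
  op9 P1: load  L3 → I/S/O/S on L3; bus (none); mem=23
  op10 P0: load  L3 → S/S/O/S on L3; bus BusRd; mem=23
  op11 P3: store L3 := 91 → I/I/I/M on L3; bus BusUpgr Flush; mem=81
  op12 P3: store L2 := 47 → I/I/I/M on L2; bus (none); mem=0
  op13 P0: load  L2 → S/I/I/O on L2; bus BusRd; mem=0
  op14 P2: store L3 := 68 → I/I/M/I on L3; bus BusRdX Flush; mem=91
  op15 P0: store L3 := 95 → M/I/I/I on L3; bus BusRdX Flush; mem=68
  op16 P0: load  L0 → E/I/I/I on L0; bus BusRd; mem=60
  op17 P2: store L1 := 80 → I/I/M/I on L1; bus BusRdX; mem=10
  op18 P0: load  L0 → E/I/I/I on L0; bus (none); mem=60
  op19 P3: store L1 := 83 → I/I/I/M on L1; bus BusRdX Flush; mem=80
  op20 P3: load  L3 → O/I/I/S on L3; bus BusRd; mem=68
  op21 P2: store L2 := 59 → I/I/M/I on L2; bus BusRdX Flush; mem=47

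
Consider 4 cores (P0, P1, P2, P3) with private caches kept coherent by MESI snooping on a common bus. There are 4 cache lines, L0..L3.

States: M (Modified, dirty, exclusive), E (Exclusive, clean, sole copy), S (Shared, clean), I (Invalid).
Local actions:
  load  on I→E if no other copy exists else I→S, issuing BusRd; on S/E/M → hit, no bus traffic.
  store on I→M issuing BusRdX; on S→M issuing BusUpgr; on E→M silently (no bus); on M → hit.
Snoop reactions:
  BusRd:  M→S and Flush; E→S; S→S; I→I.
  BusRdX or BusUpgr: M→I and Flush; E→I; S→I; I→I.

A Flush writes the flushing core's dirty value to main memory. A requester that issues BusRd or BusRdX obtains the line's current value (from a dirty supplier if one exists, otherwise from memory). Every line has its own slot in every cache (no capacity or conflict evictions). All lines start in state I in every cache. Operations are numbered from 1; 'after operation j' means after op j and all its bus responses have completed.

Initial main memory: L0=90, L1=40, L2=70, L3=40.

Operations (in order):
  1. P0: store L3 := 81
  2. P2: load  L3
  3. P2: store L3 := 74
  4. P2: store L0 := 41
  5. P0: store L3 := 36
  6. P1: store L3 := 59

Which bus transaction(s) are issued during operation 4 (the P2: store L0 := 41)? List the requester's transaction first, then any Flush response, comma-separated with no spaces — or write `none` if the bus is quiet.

bus = BusRdX

  op1 P0: store L3 := 81 → M/I/I/I on L3; bus BusRdX; mem=40
  op2 P2: load  L3 → S/I/S/I on L3; bus BusRd Flush; mem=81
  op3 P2: store L3 := 74 → I/I/M/I on L3; bus BusUpgr; mem=81
  op4 P2: store L0 := 41 → I/I/M/I on L0; bus BusRdX; mem=90
  op5 P0: store L3 := 36 → M/I/I/I on L3; bus BusRdX Flush; mem=74
  op6 P1: store L3 := 59 → I/M/I/I on L3; bus BusRdX Flush; mem=36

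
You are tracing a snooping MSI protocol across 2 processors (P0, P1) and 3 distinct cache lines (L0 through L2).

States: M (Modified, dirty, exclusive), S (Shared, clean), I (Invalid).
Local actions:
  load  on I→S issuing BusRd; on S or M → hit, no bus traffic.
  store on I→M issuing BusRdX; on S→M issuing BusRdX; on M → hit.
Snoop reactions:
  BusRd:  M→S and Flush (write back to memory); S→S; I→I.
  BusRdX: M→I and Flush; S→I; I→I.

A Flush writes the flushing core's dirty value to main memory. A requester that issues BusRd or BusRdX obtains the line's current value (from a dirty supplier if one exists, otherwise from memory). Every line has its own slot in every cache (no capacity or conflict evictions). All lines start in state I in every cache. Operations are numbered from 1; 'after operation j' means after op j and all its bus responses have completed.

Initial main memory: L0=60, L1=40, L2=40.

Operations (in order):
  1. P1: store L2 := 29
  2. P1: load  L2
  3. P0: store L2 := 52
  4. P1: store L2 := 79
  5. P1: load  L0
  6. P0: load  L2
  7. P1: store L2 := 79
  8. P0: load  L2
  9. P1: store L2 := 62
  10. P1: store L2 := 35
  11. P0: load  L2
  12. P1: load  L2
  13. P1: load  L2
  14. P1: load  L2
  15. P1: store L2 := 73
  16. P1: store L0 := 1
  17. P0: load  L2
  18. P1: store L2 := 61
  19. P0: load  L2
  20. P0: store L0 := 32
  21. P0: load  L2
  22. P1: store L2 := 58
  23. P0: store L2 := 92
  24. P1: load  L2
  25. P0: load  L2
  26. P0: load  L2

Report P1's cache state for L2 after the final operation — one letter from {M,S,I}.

state = S

step 1: P1: store L2 := 29  ⟶  IM  (L2)  txn=BusRdX  M[L2]=40
step 2: P1: load  L2  ⟶  IM  (L2)  txn=∅  M[L2]=40
step 3: P0: store L2 := 52  ⟶  MI  (L2)  txn=BusRdX+Flush  M[L2]=29
step 4: P1: store L2 := 79  ⟶  IM  (L2)  txn=BusRdX+Flush  M[L2]=52
step 5: P1: load  L0  ⟶  IS  (L0)  txn=BusRd  M[L0]=60
step 6: P0: load  L2  ⟶  SS  (L2)  txn=BusRd+Flush  M[L2]=79
step 7: P1: store L2 := 79  ⟶  IM  (L2)  txn=BusRdX  M[L2]=79
step 8: P0: load  L2  ⟶  SS  (L2)  txn=BusRd+Flush  M[L2]=79
step 9: P1: store L2 := 62  ⟶  IM  (L2)  txn=BusRdX  M[L2]=79
step 10: P1: store L2 := 35  ⟶  IM  (L2)  txn=∅  M[L2]=79
step 11: P0: load  L2  ⟶  SS  (L2)  txn=BusRd+Flush  M[L2]=35
step 12: P1: load  L2  ⟶  SS  (L2)  txn=∅  M[L2]=35
step 13: P1: load  L2  ⟶  SS  (L2)  txn=∅  M[L2]=35
step 14: P1: load  L2  ⟶  SS  (L2)  txn=∅  M[L2]=35
step 15: P1: store L2 := 73  ⟶  IM  (L2)  txn=BusRdX  M[L2]=35
step 16: P1: store L0 := 1  ⟶  IM  (L0)  txn=BusRdX  M[L0]=60
step 17: P0: load  L2  ⟶  SS  (L2)  txn=BusRd+Flush  M[L2]=73
step 18: P1: store L2 := 61  ⟶  IM  (L2)  txn=BusRdX  M[L2]=73
step 19: P0: load  L2  ⟶  SS  (L2)  txn=BusRd+Flush  M[L2]=61
step 20: P0: store L0 := 32  ⟶  MI  (L0)  txn=BusRdX+Flush  M[L0]=1
step 21: P0: load  L2  ⟶  SS  (L2)  txn=∅  M[L2]=61
step 22: P1: store L2 := 58  ⟶  IM  (L2)  txn=BusRdX  M[L2]=61
step 23: P0: store L2 := 92  ⟶  MI  (L2)  txn=BusRdX+Flush  M[L2]=58
step 24: P1: load  L2  ⟶  SS  (L2)  txn=BusRd+Flush  M[L2]=92
step 25: P0: load  L2  ⟶  SS  (L2)  txn=∅  M[L2]=92
step 26: P0: load  L2  ⟶  SS  (L2)  txn=∅  M[L2]=92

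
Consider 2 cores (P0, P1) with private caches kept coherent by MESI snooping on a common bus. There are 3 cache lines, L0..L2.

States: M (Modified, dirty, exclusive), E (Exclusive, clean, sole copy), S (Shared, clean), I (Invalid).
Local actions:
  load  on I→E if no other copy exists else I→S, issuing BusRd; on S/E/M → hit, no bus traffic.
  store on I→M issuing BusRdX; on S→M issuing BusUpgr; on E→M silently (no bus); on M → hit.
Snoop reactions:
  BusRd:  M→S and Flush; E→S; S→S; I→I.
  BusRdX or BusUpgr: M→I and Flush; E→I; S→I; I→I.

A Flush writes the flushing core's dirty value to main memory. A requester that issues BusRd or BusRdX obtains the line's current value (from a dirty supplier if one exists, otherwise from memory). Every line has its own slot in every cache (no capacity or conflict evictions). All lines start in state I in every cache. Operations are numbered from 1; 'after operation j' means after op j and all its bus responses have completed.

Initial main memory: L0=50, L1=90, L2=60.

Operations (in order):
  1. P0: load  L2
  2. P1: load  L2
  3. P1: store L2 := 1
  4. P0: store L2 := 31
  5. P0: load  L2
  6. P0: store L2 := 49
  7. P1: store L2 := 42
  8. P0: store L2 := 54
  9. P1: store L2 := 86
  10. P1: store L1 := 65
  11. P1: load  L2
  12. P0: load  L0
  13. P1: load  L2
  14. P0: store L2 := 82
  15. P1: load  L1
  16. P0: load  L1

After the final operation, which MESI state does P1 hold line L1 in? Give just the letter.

1. P0: load  L2  bus=[BusRd]  L2: P0=E P1=I  mem[L2]=60
2. P1: load  L2  bus=[BusRd]  L2: P0=S P1=S  mem[L2]=60
3. P1: store L2 := 1  bus=[BusUpgr]  L2: P0=I P1=M  mem[L2]=60
4. P0: store L2 := 31  bus=[BusRdX,Flush]  L2: P0=M P1=I  mem[L2]=1
5. P0: load  L2  bus=[-]  L2: P0=M P1=I  mem[L2]=1
6. P0: store L2 := 49  bus=[-]  L2: P0=M P1=I  mem[L2]=1
7. P1: store L2 := 42  bus=[BusRdX,Flush]  L2: P0=I P1=M  mem[L2]=49
8. P0: store L2 := 54  bus=[BusRdX,Flush]  L2: P0=M P1=I  mem[L2]=42
9. P1: store L2 := 86  bus=[BusRdX,Flush]  L2: P0=I P1=M  mem[L2]=54
10. P1: store L1 := 65  bus=[BusRdX]  L1: P0=I P1=M  mem[L1]=90
11. P1: load  L2  bus=[-]  L2: P0=I P1=M  mem[L2]=54
12. P0: load  L0  bus=[BusRd]  L0: P0=E P1=I  mem[L0]=50
13. P1: load  L2  bus=[-]  L2: P0=I P1=M  mem[L2]=54
14. P0: store L2 := 82  bus=[BusRdX,Flush]  L2: P0=M P1=I  mem[L2]=86
15. P1: load  L1  bus=[-]  L1: P0=I P1=M  mem[L1]=90
16. P0: load  L1  bus=[BusRd,Flush]  L1: P0=S P1=S  mem[L1]=65

state = S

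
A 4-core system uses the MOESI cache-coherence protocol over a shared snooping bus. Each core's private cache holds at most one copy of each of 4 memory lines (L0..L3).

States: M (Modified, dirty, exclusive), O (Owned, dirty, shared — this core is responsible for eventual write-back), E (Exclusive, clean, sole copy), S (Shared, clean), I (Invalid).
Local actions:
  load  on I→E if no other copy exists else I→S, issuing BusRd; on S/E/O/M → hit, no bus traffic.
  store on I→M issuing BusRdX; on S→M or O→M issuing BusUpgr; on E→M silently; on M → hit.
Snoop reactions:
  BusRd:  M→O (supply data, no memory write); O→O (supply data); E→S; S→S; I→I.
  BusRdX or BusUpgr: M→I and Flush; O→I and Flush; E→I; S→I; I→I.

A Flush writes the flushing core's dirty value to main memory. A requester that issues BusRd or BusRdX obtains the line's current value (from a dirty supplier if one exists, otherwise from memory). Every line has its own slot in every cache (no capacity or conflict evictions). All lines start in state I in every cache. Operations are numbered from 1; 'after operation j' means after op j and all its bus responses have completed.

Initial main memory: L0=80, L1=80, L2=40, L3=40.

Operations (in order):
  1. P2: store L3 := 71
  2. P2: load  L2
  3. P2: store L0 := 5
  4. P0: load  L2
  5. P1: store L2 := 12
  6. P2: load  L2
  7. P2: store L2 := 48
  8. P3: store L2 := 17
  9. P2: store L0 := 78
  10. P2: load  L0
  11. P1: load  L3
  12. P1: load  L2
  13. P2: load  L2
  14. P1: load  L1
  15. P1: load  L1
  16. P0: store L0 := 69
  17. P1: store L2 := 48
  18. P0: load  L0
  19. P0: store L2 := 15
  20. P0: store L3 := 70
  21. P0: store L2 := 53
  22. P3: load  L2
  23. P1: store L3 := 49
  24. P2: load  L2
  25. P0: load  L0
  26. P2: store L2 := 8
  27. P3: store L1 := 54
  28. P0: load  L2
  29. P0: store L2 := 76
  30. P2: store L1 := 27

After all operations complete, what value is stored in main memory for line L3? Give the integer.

memory[L3] = 70

[1] P2: store L3 := 71 | P0:I, P1:I, P2:M(71), P3:I | bus: BusRdX
[2] P2: load  L2 | P0:I, P1:I, P2:E(40), P3:I | bus: BusRd
[3] P2: store L0 := 5 | P0:I, P1:I, P2:M(5), P3:I | bus: BusRdX
[4] P0: load  L2 | P0:S(40), P1:I, P2:S(40), P3:I | bus: BusRd
[5] P1: store L2 := 12 | P0:I, P1:M(12), P2:I, P3:I | bus: BusRdX
[6] P2: load  L2 | P0:I, P1:O(12), P2:S(12), P3:I | bus: BusRd
[7] P2: store L2 := 48 | P0:I, P1:I, P2:M(48), P3:I | bus: BusUpgr,Flush
[8] P3: store L2 := 17 | P0:I, P1:I, P2:I, P3:M(17) | bus: BusRdX,Flush
[9] P2: store L0 := 78 | P0:I, P1:I, P2:M(78), P3:I | bus: none
[10] P2: load  L0 | P0:I, P1:I, P2:M(78), P3:I | bus: none
[11] P1: load  L3 | P0:I, P1:S(71), P2:O(71), P3:I | bus: BusRd
[12] P1: load  L2 | P0:I, P1:S(17), P2:I, P3:O(17) | bus: BusRd
[13] P2: load  L2 | P0:I, P1:S(17), P2:S(17), P3:O(17) | bus: BusRd
[14] P1: load  L1 | P0:I, P1:E(80), P2:I, P3:I | bus: BusRd
[15] P1: load  L1 | P0:I, P1:E(80), P2:I, P3:I | bus: none
[16] P0: store L0 := 69 | P0:M(69), P1:I, P2:I, P3:I | bus: BusRdX,Flush
[17] P1: store L2 := 48 | P0:I, P1:M(48), P2:I, P3:I | bus: BusUpgr,Flush
[18] P0: load  L0 | P0:M(69), P1:I, P2:I, P3:I | bus: none
[19] P0: store L2 := 15 | P0:M(15), P1:I, P2:I, P3:I | bus: BusRdX,Flush
[20] P0: store L3 := 70 | P0:M(70), P1:I, P2:I, P3:I | bus: BusRdX,Flush
[21] P0: store L2 := 53 | P0:M(53), P1:I, P2:I, P3:I | bus: none
[22] P3: load  L2 | P0:O(53), P1:I, P2:I, P3:S(53) | bus: BusRd
[23] P1: store L3 := 49 | P0:I, P1:M(49), P2:I, P3:I | bus: BusRdX,Flush
[24] P2: load  L2 | P0:O(53), P1:I, P2:S(53), P3:S(53) | bus: BusRd
[25] P0: load  L0 | P0:M(69), P1:I, P2:I, P3:I | bus: none
[26] P2: store L2 := 8 | P0:I, P1:I, P2:M(8), P3:I | bus: BusUpgr,Flush
[27] P3: store L1 := 54 | P0:I, P1:I, P2:I, P3:M(54) | bus: BusRdX
[28] P0: load  L2 | P0:S(8), P1:I, P2:O(8), P3:I | bus: BusRd
[29] P0: store L2 := 76 | P0:M(76), P1:I, P2:I, P3:I | bus: BusUpgr,Flush
[30] P2: store L1 := 27 | P0:I, P1:I, P2:M(27), P3:I | bus: BusRdX,Flush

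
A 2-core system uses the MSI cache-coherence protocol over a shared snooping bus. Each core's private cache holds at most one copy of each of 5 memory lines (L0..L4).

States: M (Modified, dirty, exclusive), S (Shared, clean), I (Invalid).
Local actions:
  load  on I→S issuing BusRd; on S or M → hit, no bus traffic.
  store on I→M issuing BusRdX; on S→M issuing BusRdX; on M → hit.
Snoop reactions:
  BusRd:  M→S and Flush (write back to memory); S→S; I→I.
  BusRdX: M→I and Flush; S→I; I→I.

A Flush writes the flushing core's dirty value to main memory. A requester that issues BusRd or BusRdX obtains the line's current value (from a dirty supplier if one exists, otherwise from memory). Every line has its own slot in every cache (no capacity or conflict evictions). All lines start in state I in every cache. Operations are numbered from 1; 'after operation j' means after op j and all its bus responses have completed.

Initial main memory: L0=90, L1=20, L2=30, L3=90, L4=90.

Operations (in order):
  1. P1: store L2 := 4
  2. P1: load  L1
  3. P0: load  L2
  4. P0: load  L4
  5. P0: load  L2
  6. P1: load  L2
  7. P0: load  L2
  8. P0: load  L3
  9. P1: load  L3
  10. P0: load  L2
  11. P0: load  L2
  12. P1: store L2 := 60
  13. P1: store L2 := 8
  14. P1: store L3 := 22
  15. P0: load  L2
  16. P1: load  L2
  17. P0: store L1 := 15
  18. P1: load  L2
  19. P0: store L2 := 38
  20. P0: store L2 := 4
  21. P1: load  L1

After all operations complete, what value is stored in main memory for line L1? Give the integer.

step 1: P1: store L2 := 4  ⟶  IM  (L2)  txn=BusRdX  M[L2]=30
step 2: P1: load  L1  ⟶  IS  (L1)  txn=BusRd  M[L1]=20
step 3: P0: load  L2  ⟶  SS  (L2)  txn=BusRd+Flush  M[L2]=4
step 4: P0: load  L4  ⟶  SI  (L4)  txn=BusRd  M[L4]=90
step 5: P0: load  L2  ⟶  SS  (L2)  txn=∅  M[L2]=4
step 6: P1: load  L2  ⟶  SS  (L2)  txn=∅  M[L2]=4
step 7: P0: load  L2  ⟶  SS  (L2)  txn=∅  M[L2]=4
step 8: P0: load  L3  ⟶  SI  (L3)  txn=BusRd  M[L3]=90
step 9: P1: load  L3  ⟶  SS  (L3)  txn=BusRd  M[L3]=90
step 10: P0: load  L2  ⟶  SS  (L2)  txn=∅  M[L2]=4
step 11: P0: load  L2  ⟶  SS  (L2)  txn=∅  M[L2]=4
step 12: P1: store L2 := 60  ⟶  IM  (L2)  txn=BusRdX  M[L2]=4
step 13: P1: store L2 := 8  ⟶  IM  (L2)  txn=∅  M[L2]=4
step 14: P1: store L3 := 22  ⟶  IM  (L3)  txn=BusRdX  M[L3]=90
step 15: P0: load  L2  ⟶  SS  (L2)  txn=BusRd+Flush  M[L2]=8
step 16: P1: load  L2  ⟶  SS  (L2)  txn=∅  M[L2]=8
step 17: P0: store L1 := 15  ⟶  MI  (L1)  txn=BusRdX  M[L1]=20
step 18: P1: load  L2  ⟶  SS  (L2)  txn=∅  M[L2]=8
step 19: P0: store L2 := 38  ⟶  MI  (L2)  txn=BusRdX  M[L2]=8
step 20: P0: store L2 := 4  ⟶  MI  (L2)  txn=∅  M[L2]=8
step 21: P1: load  L1  ⟶  SS  (L1)  txn=BusRd+Flush  M[L1]=15

memory[L1] = 15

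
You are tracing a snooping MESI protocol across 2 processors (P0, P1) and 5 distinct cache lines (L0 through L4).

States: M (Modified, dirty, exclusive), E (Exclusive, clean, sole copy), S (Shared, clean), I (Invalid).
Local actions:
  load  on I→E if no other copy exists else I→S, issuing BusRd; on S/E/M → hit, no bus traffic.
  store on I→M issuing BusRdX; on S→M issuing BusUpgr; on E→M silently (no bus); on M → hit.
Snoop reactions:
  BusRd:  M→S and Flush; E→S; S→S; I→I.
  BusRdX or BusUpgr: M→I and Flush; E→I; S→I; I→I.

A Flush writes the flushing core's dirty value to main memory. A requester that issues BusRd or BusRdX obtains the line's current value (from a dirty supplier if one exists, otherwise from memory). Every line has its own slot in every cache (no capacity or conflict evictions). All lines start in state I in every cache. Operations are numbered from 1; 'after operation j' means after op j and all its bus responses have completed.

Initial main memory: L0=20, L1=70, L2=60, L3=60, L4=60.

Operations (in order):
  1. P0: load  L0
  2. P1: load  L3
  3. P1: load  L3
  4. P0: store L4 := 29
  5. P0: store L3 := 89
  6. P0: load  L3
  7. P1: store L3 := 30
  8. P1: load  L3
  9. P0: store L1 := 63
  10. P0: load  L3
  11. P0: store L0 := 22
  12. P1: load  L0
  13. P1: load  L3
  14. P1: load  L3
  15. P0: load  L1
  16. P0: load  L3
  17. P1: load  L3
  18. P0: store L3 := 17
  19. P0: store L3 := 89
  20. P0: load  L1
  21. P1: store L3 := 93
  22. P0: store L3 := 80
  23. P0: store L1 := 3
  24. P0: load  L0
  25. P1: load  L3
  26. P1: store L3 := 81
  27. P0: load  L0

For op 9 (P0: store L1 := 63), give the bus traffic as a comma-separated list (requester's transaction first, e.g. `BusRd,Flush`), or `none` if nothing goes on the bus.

bus = BusRdX

[1] P0: load  L0 | P0:E(20), P1:I | bus: BusRd
[2] P1: load  L3 | P0:I, P1:E(60) | bus: BusRd
[3] P1: load  L3 | P0:I, P1:E(60) | bus: none
[4] P0: store L4 := 29 | P0:M(29), P1:I | bus: BusRdX
[5] P0: store L3 := 89 | P0:M(89), P1:I | bus: BusRdX
[6] P0: load  L3 | P0:M(89), P1:I | bus: none
[7] P1: store L3 := 30 | P0:I, P1:M(30) | bus: BusRdX,Flush
[8] P1: load  L3 | P0:I, P1:M(30) | bus: none
[9] P0: store L1 := 63 | P0:M(63), P1:I | bus: BusRdX
[10] P0: load  L3 | P0:S(30), P1:S(30) | bus: BusRd,Flush
[11] P0: store L0 := 22 | P0:M(22), P1:I | bus: none
[12] P1: load  L0 | P0:S(22), P1:S(22) | bus: BusRd,Flush
[13] P1: load  L3 | P0:S(30), P1:S(30) | bus: none
[14] P1: load  L3 | P0:S(30), P1:S(30) | bus: none
[15] P0: load  L1 | P0:M(63), P1:I | bus: none
[16] P0: load  L3 | P0:S(30), P1:S(30) | bus: none
[17] P1: load  L3 | P0:S(30), P1:S(30) | bus: none
[18] P0: store L3 := 17 | P0:M(17), P1:I | bus: BusUpgr
[19] P0: store L3 := 89 | P0:M(89), P1:I | bus: none
[20] P0: load  L1 | P0:M(63), P1:I | bus: none
[21] P1: store L3 := 93 | P0:I, P1:M(93) | bus: BusRdX,Flush
[22] P0: store L3 := 80 | P0:M(80), P1:I | bus: BusRdX,Flush
[23] P0: store L1 := 3 | P0:M(3), P1:I | bus: none
[24] P0: load  L0 | P0:S(22), P1:S(22) | bus: none
[25] P1: load  L3 | P0:S(80), P1:S(80) | bus: BusRd,Flush
[26] P1: store L3 := 81 | P0:I, P1:M(81) | bus: BusUpgr
[27] P0: load  L0 | P0:S(22), P1:S(22) | bus: none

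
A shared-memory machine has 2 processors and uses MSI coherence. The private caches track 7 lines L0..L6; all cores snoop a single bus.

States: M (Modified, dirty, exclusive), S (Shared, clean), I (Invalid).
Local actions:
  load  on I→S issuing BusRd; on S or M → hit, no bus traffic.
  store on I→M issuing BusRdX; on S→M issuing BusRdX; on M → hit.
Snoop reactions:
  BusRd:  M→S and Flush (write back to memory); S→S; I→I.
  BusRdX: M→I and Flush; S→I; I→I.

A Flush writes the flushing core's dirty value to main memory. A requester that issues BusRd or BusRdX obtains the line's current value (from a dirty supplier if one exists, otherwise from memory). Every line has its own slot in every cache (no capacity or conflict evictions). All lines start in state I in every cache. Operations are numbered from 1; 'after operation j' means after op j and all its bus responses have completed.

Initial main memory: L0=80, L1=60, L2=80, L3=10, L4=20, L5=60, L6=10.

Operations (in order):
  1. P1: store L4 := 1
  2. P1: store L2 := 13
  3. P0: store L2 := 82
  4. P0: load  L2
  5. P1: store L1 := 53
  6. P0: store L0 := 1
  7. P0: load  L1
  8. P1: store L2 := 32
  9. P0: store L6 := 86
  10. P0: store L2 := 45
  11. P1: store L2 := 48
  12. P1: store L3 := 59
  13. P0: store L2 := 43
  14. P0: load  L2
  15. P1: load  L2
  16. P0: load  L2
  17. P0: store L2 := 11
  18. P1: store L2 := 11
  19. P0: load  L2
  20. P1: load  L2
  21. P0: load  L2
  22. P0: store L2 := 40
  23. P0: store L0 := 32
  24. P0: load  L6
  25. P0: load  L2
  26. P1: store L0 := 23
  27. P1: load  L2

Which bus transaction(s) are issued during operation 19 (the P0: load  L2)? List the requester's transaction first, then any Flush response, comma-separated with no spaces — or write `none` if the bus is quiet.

  op1 P1: store L4 := 1 → I/M on L4; bus BusRdX; mem=20
  op2 P1: store L2 := 13 → I/M on L2; bus BusRdX; mem=80
  op3 P0: store L2 := 82 → M/I on L2; bus BusRdX Flush; mem=13
  op4 P0: load  L2 → M/I on L2; bus (none); mem=13
  op5 P1: store L1 := 53 → I/M on L1; bus BusRdX; mem=60
  op6 P0: store L0 := 1 → M/I on L0; bus BusRdX; mem=80
  op7 P0: load  L1 → S/S on L1; bus BusRd Flush; mem=53
  op8 P1: store L2 := 32 → I/M on L2; bus BusRdX Flush; mem=82
  op9 P0: store L6 := 86 → M/I on L6; bus BusRdX; mem=10
  op10 P0: store L2 := 45 → M/I on L2; bus BusRdX Flush; mem=32
  op11 P1: store L2 := 48 → I/M on L2; bus BusRdX Flush; mem=45
  op12 P1: store L3 := 59 → I/M on L3; bus BusRdX; mem=10
  op13 P0: store L2 := 43 → M/I on L2; bus BusRdX Flush; mem=48
  op14 P0: load  L2 → M/I on L2; bus (none); mem=48
  op15 P1: load  L2 → S/S on L2; bus BusRd Flush; mem=43
  op16 P0: load  L2 → S/S on L2; bus (none); mem=43
  op17 P0: store L2 := 11 → M/I on L2; bus BusRdX; mem=43
  op18 P1: store L2 := 11 → I/M on L2; bus BusRdX Flush; mem=11
  op19 P0: load  L2 → S/S on L2; bus BusRd Flush; mem=11
  op20 P1: load  L2 → S/S on L2; bus (none); mem=11
  op21 P0: load  L2 → S/S on L2; bus (none); mem=11
  op22 P0: store L2 := 40 → M/I on L2; bus BusRdX; mem=11
  op23 P0: store L0 := 32 → M/I on L0; bus (none); mem=80
  op24 P0: load  L6 → M/I on L6; bus (none); mem=10
  op25 P0: load  L2 → M/I on L2; bus (none); mem=11
  op26 P1: store L0 := 23 → I/M on L0; bus BusRdX Flush; mem=32
  op27 P1: load  L2 → S/S on L2; bus BusRd Flush; mem=40

bus = BusRd,Flush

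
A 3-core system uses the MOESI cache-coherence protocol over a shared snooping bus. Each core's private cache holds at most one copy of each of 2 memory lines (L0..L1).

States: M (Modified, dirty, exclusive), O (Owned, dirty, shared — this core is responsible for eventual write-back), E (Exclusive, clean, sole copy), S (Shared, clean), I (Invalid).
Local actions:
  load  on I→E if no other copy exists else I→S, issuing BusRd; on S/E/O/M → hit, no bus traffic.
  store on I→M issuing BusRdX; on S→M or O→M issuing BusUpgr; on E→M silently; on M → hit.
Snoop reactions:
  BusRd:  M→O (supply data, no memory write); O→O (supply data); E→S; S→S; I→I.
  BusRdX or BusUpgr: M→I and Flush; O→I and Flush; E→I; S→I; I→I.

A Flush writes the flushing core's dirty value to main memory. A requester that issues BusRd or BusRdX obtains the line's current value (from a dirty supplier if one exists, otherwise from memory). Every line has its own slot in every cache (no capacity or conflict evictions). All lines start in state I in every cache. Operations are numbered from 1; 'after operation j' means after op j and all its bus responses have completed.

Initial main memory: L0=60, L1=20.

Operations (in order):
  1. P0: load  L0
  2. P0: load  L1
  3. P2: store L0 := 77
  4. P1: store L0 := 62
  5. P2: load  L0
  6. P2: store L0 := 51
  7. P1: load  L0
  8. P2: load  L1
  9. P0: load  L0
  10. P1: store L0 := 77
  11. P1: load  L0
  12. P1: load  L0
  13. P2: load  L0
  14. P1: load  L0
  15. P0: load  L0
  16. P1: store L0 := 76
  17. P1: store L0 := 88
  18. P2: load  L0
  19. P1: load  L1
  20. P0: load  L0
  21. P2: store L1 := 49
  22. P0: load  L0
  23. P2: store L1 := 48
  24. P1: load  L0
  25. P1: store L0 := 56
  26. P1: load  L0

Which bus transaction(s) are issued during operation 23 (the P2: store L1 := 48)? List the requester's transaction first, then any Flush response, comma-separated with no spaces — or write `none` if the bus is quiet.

bus = none

[1] P0: load  L0 | P0:E(60), P1:I, P2:I | bus: BusRd
[2] P0: load  L1 | P0:E(20), P1:I, P2:I | bus: BusRd
[3] P2: store L0 := 77 | P0:I, P1:I, P2:M(77) | bus: BusRdX
[4] P1: store L0 := 62 | P0:I, P1:M(62), P2:I | bus: BusRdX,Flush
[5] P2: load  L0 | P0:I, P1:O(62), P2:S(62) | bus: BusRd
[6] P2: store L0 := 51 | P0:I, P1:I, P2:M(51) | bus: BusUpgr,Flush
[7] P1: load  L0 | P0:I, P1:S(51), P2:O(51) | bus: BusRd
[8] P2: load  L1 | P0:S(20), P1:I, P2:S(20) | bus: BusRd
[9] P0: load  L0 | P0:S(51), P1:S(51), P2:O(51) | bus: BusRd
[10] P1: store L0 := 77 | P0:I, P1:M(77), P2:I | bus: BusUpgr,Flush
[11] P1: load  L0 | P0:I, P1:M(77), P2:I | bus: none
[12] P1: load  L0 | P0:I, P1:M(77), P2:I | bus: none
[13] P2: load  L0 | P0:I, P1:O(77), P2:S(77) | bus: BusRd
[14] P1: load  L0 | P0:I, P1:O(77), P2:S(77) | bus: none
[15] P0: load  L0 | P0:S(77), P1:O(77), P2:S(77) | bus: BusRd
[16] P1: store L0 := 76 | P0:I, P1:M(76), P2:I | bus: BusUpgr
[17] P1: store L0 := 88 | P0:I, P1:M(88), P2:I | bus: none
[18] P2: load  L0 | P0:I, P1:O(88), P2:S(88) | bus: BusRd
[19] P1: load  L1 | P0:S(20), P1:S(20), P2:S(20) | bus: BusRd
[20] P0: load  L0 | P0:S(88), P1:O(88), P2:S(88) | bus: BusRd
[21] P2: store L1 := 49 | P0:I, P1:I, P2:M(49) | bus: BusUpgr
[22] P0: load  L0 | P0:S(88), P1:O(88), P2:S(88) | bus: none
[23] P2: store L1 := 48 | P0:I, P1:I, P2:M(48) | bus: none
[24] P1: load  L0 | P0:S(88), P1:O(88), P2:S(88) | bus: none
[25] P1: store L0 := 56 | P0:I, P1:M(56), P2:I | bus: BusUpgr
[26] P1: load  L0 | P0:I, P1:M(56), P2:I | bus: none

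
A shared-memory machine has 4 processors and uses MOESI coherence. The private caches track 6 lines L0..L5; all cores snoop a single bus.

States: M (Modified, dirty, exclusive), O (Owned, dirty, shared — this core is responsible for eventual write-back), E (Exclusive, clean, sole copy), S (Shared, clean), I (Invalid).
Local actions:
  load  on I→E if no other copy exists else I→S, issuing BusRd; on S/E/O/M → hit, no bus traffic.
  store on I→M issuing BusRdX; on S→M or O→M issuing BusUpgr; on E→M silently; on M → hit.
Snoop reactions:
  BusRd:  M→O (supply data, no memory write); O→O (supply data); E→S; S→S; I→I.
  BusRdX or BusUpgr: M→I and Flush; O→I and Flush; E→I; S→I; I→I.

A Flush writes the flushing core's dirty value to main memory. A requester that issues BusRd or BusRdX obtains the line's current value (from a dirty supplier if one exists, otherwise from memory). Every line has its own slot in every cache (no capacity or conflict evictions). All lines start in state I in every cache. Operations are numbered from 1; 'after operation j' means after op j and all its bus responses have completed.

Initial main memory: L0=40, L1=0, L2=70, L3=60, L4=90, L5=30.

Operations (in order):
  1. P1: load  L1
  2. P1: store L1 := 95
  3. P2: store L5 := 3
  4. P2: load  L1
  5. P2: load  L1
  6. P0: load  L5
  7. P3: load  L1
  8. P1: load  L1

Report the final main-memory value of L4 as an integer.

memory[L4] = 90

step 1: P1: load  L1  ⟶  IEII  (L1)  txn=BusRd  M[L1]=0
step 2: P1: store L1 := 95  ⟶  IMII  (L1)  txn=∅  M[L1]=0
step 3: P2: store L5 := 3  ⟶  IIMI  (L5)  txn=BusRdX  M[L5]=30
step 4: P2: load  L1  ⟶  IOSI  (L1)  txn=BusRd  M[L1]=0
step 5: P2: load  L1  ⟶  IOSI  (L1)  txn=∅  M[L1]=0
step 6: P0: load  L5  ⟶  SIOI  (L5)  txn=BusRd  M[L5]=30
step 7: P3: load  L1  ⟶  IOSS  (L1)  txn=BusRd  M[L1]=0
step 8: P1: load  L1  ⟶  IOSS  (L1)  txn=∅  M[L1]=0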